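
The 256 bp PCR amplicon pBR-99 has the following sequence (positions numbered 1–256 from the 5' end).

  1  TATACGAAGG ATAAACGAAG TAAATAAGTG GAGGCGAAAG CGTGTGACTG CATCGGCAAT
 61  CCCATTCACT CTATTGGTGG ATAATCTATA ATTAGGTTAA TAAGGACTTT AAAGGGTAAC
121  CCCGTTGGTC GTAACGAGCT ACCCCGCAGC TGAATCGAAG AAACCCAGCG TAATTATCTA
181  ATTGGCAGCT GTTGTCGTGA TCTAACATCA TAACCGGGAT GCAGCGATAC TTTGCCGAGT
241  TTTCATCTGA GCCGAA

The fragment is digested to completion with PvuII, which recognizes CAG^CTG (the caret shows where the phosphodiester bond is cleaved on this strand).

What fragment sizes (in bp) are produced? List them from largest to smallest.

149, 68, 39 bp

PvuII sites (CAGCTG) start at positions 147, 186.
PvuII cuts after base 3 of each site, so after positions 149, 188.
Linear molecule, 2 cuts → 3 fragments:
  1–149 → 149 bp
  150–188 → 39 bp
  189–256 → 68 bp
Sorted largest to smallest: 149, 68, 39 bp.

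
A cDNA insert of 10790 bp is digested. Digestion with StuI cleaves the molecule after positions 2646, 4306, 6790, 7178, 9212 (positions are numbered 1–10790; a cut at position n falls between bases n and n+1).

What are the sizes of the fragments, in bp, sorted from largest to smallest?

Linear molecule, 5 cuts → 6 fragments:
  2646 − 0 = 2646 bp
  4306 − 2646 = 1660 bp
  6790 − 4306 = 2484 bp
  7178 − 6790 = 388 bp
  9212 − 7178 = 2034 bp
  10790 − 9212 = 1578 bp
Sorted largest to smallest: 2646, 2484, 2034, 1660, 1578, 388 bp.

2646, 2484, 2034, 1660, 1578, 388 bp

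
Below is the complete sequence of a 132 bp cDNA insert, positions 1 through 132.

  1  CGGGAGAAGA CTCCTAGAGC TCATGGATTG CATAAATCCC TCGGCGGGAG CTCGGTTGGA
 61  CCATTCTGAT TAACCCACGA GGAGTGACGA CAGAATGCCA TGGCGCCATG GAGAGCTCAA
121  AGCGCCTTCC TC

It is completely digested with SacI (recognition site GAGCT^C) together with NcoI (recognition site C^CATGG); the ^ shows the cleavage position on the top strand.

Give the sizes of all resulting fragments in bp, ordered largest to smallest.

46, 31, 21, 15, 11, 8 bp

SacI sites (GAGCTC) start at positions 17, 48, 113.
SacI cuts after base 5 of each site (before the last base), so after positions 21, 52, 117.
NcoI sites (CCATGG) start at positions 98, 106.
NcoI cuts after the first base of each site, so after positions 98, 106.
Combined cut positions: 21, 52, 98, 106, 117.
Linear molecule, 5 cuts → 6 fragments:
  1–21 → 21 bp
  22–52 → 31 bp
  53–98 → 46 bp
  99–106 → 8 bp
  107–117 → 11 bp
  118–132 → 15 bp
Sorted largest to smallest: 46, 31, 21, 15, 11, 8 bp.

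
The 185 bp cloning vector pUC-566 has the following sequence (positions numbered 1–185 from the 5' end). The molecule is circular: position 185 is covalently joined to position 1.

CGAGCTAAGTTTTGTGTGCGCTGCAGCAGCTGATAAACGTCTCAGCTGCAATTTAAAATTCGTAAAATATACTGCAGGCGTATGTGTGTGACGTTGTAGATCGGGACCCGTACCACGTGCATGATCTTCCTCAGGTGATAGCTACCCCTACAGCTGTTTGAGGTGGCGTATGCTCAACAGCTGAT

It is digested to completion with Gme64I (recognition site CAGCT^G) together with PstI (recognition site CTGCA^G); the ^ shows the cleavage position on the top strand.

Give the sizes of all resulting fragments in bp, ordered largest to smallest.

Gme64I sites (CAGCTG) start at positions 27, 43, 151, 178.
Gme64I cuts after base 5 of each site (before the last base), so after positions 31, 47, 155, 182.
PstI sites (CTGCAG) start at positions 21, 72.
PstI cuts after base 5 of each site (before the last base), so after positions 25, 76.
Combined cut positions: 25, 31, 47, 76, 155, 182.
Circular molecule, 6 cuts → 6 fragments:
  26–31 → 6 bp
  32–47 → 16 bp
  48–76 → 29 bp
  77–155 → 79 bp
  156–182 → 27 bp
  183–185 then 1–25 → 3 + 25 = 28 bp
Sorted largest to smallest: 79, 29, 28, 27, 16, 6 bp.

79, 29, 28, 27, 16, 6 bp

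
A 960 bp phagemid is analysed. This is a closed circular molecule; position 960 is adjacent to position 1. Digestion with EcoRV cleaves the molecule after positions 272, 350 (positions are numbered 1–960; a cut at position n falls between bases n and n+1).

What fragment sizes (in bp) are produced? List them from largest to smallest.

Circular molecule, 2 cuts → 2 fragments:
  350 − 272 = 78 bp
  wrap: 960 − 350 + 272 = 882 bp
Sorted largest to smallest: 882, 78 bp.

882, 78 bp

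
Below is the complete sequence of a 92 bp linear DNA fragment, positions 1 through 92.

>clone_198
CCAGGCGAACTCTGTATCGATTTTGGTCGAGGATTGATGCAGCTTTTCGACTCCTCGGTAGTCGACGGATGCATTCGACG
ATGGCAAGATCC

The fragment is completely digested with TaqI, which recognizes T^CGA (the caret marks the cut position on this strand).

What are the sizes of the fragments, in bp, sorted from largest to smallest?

TaqI sites (TCGA) start at positions 17, 27, 47, 62, 75.
TaqI cuts after the first base of each site, so after positions 17, 27, 47, 62, 75.
Linear molecule, 5 cuts → 6 fragments:
  1–17 → 17 bp
  18–27 → 10 bp
  28–47 → 20 bp
  48–62 → 15 bp
  63–75 → 13 bp
  76–92 → 17 bp
Sorted largest to smallest: 20, 17, 17, 15, 13, 10 bp.

20, 17, 17, 15, 13, 10 bp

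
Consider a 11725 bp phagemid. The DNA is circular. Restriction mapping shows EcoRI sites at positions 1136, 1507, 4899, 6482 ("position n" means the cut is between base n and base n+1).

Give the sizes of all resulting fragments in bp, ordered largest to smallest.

6379, 3392, 1583, 371 bp

Circular molecule, 4 cuts → 4 fragments:
  1507 − 1136 = 371 bp
  4899 − 1507 = 3392 bp
  6482 − 4899 = 1583 bp
  wrap: 11725 − 6482 + 1136 = 6379 bp
Sorted largest to smallest: 6379, 3392, 1583, 371 bp.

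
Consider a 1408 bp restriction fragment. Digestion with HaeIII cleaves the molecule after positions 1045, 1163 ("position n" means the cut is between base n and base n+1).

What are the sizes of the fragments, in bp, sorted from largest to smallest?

1045, 245, 118 bp

Linear molecule, 2 cuts → 3 fragments:
  1045 − 0 = 1045 bp
  1163 − 1045 = 118 bp
  1408 − 1163 = 245 bp
Sorted largest to smallest: 1045, 245, 118 bp.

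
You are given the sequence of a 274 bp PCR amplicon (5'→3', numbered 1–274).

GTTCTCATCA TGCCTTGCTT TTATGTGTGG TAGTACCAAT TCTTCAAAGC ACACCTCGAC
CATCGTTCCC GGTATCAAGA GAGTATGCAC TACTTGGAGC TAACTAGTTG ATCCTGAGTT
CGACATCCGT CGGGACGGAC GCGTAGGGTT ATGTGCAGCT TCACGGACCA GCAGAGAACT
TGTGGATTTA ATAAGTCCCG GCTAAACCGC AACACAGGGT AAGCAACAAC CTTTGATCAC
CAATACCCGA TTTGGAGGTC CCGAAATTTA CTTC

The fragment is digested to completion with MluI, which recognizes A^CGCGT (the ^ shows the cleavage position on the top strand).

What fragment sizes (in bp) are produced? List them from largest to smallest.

139, 135 bp

The MluI site (ACGCGT) starts at position 139.
MluI cuts after the first base of each site, so after position 139.
Linear molecule, 1 cut → 2 fragments:
  1–139 → 139 bp
  140–274 → 135 bp
Sorted largest to smallest: 139, 135 bp.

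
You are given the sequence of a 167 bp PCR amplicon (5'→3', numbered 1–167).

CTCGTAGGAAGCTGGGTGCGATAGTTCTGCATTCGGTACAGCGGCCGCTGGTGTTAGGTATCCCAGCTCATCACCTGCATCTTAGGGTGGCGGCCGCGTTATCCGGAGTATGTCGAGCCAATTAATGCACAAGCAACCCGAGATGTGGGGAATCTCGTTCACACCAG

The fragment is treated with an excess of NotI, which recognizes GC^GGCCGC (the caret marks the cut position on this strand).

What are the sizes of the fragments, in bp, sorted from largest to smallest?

NotI sites (GCGGCCGC) start at positions 41, 90.
NotI cuts after base 2 of each site, so after positions 42, 91.
Linear molecule, 2 cuts → 3 fragments:
  1–42 → 42 bp
  43–91 → 49 bp
  92–167 → 76 bp
Sorted largest to smallest: 76, 49, 42 bp.

76, 49, 42 bp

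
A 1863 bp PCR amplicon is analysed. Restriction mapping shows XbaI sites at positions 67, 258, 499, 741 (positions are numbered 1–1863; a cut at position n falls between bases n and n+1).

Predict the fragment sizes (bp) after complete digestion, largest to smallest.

1122, 242, 241, 191, 67 bp

Linear molecule, 4 cuts → 5 fragments:
  67 − 0 = 67 bp
  258 − 67 = 191 bp
  499 − 258 = 241 bp
  741 − 499 = 242 bp
  1863 − 741 = 1122 bp
Sorted largest to smallest: 1122, 242, 241, 191, 67 bp.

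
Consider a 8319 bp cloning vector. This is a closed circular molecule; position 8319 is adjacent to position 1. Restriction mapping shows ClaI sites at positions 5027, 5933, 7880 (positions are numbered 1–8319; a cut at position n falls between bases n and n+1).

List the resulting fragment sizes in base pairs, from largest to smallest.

5466, 1947, 906 bp

Circular molecule, 3 cuts → 3 fragments:
  5933 − 5027 = 906 bp
  7880 − 5933 = 1947 bp
  wrap: 8319 − 7880 + 5027 = 5466 bp
Sorted largest to smallest: 5466, 1947, 906 bp.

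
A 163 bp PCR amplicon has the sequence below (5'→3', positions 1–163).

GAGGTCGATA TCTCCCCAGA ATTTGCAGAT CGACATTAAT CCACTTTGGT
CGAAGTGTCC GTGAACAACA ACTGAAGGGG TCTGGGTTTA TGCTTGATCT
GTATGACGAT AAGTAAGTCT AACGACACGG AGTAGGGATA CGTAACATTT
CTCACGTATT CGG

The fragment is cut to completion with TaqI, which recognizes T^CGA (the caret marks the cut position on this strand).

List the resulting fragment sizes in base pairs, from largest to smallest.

113, 25, 20, 5 bp

TaqI sites (TCGA) start at positions 5, 30, 50.
TaqI cuts after the first base of each site, so after positions 5, 30, 50.
Linear molecule, 3 cuts → 4 fragments:
  1–5 → 5 bp
  6–30 → 25 bp
  31–50 → 20 bp
  51–163 → 113 bp
Sorted largest to smallest: 113, 25, 20, 5 bp.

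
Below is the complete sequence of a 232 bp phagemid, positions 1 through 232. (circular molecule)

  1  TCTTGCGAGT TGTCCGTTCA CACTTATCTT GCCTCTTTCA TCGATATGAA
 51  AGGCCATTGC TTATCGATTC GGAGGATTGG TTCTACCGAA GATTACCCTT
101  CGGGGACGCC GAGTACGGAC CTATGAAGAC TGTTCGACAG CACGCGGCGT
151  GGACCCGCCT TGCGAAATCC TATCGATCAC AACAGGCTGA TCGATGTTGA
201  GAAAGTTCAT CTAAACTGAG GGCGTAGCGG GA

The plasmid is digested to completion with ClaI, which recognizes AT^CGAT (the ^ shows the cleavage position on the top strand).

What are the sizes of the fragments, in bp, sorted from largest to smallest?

ClaI sites (ATCGAT) start at positions 40, 63, 172, 190.
ClaI cuts after base 2 of each site, so after positions 41, 64, 173, 191.
Circular molecule, 4 cuts → 4 fragments:
  42–64 → 23 bp
  65–173 → 109 bp
  174–191 → 18 bp
  192–232 then 1–41 → 41 + 41 = 82 bp
Sorted largest to smallest: 109, 82, 23, 18 bp.

109, 82, 23, 18 bp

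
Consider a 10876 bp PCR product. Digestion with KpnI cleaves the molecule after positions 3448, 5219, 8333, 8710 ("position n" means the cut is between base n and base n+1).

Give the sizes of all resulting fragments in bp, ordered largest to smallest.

Linear molecule, 4 cuts → 5 fragments:
  3448 − 0 = 3448 bp
  5219 − 3448 = 1771 bp
  8333 − 5219 = 3114 bp
  8710 − 8333 = 377 bp
  10876 − 8710 = 2166 bp
Sorted largest to smallest: 3448, 3114, 2166, 1771, 377 bp.

3448, 3114, 2166, 1771, 377 bp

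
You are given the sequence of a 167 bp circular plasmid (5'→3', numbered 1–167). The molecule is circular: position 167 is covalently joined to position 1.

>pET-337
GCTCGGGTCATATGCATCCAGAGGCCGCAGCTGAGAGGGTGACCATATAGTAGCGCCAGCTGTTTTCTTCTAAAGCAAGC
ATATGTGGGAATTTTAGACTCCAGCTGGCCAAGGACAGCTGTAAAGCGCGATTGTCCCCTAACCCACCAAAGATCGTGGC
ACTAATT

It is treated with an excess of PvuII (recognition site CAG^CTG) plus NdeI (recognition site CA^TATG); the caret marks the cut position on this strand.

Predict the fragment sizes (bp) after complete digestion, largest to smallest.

59, 29, 23, 22, 20, 14 bp

PvuII sites (CAGCTG) start at positions 28, 57, 102, 116.
PvuII cuts after base 3 of each site, so after positions 30, 59, 104, 118.
NdeI sites (CATATG) start at positions 9, 80.
NdeI cuts after base 2 of each site, so after positions 10, 81.
Combined cut positions: 10, 30, 59, 81, 104, 118.
Circular molecule, 6 cuts → 6 fragments:
  11–30 → 20 bp
  31–59 → 29 bp
  60–81 → 22 bp
  82–104 → 23 bp
  105–118 → 14 bp
  119–167 then 1–10 → 49 + 10 = 59 bp
Sorted largest to smallest: 59, 29, 23, 22, 20, 14 bp.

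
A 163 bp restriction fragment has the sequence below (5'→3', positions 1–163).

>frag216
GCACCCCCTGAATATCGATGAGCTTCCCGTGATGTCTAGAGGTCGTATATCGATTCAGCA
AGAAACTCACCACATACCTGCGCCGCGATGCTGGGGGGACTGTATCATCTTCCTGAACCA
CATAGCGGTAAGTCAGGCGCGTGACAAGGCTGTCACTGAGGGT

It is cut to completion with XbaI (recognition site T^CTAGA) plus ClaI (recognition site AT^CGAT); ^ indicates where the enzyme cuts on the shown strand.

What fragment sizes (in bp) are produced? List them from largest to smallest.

113, 20, 15, 15 bp

The XbaI site (TCTAGA) starts at position 35.
XbaI cuts after the first base of each site, so after position 35.
ClaI sites (ATCGAT) start at positions 14, 49.
ClaI cuts after base 2 of each site, so after positions 15, 50.
Combined cut positions: 15, 35, 50.
Linear molecule, 3 cuts → 4 fragments:
  1–15 → 15 bp
  16–35 → 20 bp
  36–50 → 15 bp
  51–163 → 113 bp
Sorted largest to smallest: 113, 20, 15, 15 bp.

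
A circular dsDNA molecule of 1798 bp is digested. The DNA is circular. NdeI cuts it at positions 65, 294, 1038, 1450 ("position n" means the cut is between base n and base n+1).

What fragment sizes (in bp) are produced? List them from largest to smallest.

744, 413, 412, 229 bp

Circular molecule, 4 cuts → 4 fragments:
  294 − 65 = 229 bp
  1038 − 294 = 744 bp
  1450 − 1038 = 412 bp
  wrap: 1798 − 1450 + 65 = 413 bp
Sorted largest to smallest: 744, 413, 412, 229 bp.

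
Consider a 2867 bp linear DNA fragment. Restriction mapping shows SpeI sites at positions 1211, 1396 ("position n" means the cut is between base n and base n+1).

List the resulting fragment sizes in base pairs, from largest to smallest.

Linear molecule, 2 cuts → 3 fragments:
  1211 − 0 = 1211 bp
  1396 − 1211 = 185 bp
  2867 − 1396 = 1471 bp
Sorted largest to smallest: 1471, 1211, 185 bp.

1471, 1211, 185 bp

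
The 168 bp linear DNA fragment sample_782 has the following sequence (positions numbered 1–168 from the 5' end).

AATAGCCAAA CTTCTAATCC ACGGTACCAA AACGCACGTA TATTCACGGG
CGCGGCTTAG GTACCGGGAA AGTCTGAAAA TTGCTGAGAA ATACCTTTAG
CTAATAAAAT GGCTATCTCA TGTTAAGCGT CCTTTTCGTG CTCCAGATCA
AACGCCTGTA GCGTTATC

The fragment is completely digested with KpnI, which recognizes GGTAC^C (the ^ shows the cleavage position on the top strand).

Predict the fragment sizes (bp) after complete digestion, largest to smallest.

KpnI sites (GGTACC) start at positions 23, 60.
KpnI cuts after base 5 of each site (before the last base), so after positions 27, 64.
Linear molecule, 2 cuts → 3 fragments:
  1–27 → 27 bp
  28–64 → 37 bp
  65–168 → 104 bp
Sorted largest to smallest: 104, 37, 27 bp.

104, 37, 27 bp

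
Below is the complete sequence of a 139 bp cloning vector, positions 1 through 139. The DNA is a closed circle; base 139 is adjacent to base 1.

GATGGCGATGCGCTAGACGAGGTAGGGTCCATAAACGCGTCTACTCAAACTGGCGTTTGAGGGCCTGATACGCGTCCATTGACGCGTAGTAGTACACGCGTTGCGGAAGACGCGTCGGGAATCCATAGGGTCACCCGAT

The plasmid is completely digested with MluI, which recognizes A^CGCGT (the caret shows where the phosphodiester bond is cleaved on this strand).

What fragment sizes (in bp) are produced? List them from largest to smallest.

64, 35, 14, 14, 12 bp

MluI sites (ACGCGT) start at positions 35, 70, 82, 96, 110.
MluI cuts after the first base of each site, so after positions 35, 70, 82, 96, 110.
Circular molecule, 5 cuts → 5 fragments:
  36–70 → 35 bp
  71–82 → 12 bp
  83–96 → 14 bp
  97–110 → 14 bp
  111–139 then 1–35 → 29 + 35 = 64 bp
Sorted largest to smallest: 64, 35, 14, 14, 12 bp.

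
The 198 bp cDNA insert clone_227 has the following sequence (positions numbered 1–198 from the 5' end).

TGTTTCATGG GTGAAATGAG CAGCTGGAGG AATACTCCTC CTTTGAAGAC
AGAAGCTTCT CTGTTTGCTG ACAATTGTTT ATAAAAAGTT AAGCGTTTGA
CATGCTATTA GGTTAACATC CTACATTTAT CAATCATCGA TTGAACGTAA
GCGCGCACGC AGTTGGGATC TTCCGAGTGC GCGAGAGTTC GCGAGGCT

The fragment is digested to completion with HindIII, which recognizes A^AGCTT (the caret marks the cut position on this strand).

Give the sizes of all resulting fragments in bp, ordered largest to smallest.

145, 53 bp

The HindIII site (AAGCTT) starts at position 53.
HindIII cuts after the first base of each site, so after position 53.
Linear molecule, 1 cut → 2 fragments:
  1–53 → 53 bp
  54–198 → 145 bp
Sorted largest to smallest: 145, 53 bp.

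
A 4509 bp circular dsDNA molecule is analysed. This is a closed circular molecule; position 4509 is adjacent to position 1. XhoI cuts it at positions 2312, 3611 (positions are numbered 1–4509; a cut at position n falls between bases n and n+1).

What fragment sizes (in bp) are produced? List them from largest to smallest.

Circular molecule, 2 cuts → 2 fragments:
  3611 − 2312 = 1299 bp
  wrap: 4509 − 3611 + 2312 = 3210 bp
Sorted largest to smallest: 3210, 1299 bp.

3210, 1299 bp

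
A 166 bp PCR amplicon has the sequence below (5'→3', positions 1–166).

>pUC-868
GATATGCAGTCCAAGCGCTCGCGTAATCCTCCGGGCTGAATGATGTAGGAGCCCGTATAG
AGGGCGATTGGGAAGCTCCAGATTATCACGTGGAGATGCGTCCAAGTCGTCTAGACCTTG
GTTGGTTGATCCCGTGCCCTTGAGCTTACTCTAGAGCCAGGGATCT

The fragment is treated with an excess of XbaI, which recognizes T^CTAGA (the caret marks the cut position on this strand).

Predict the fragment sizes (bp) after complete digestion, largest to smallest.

110, 40, 16 bp

XbaI sites (TCTAGA) start at positions 110, 150.
XbaI cuts after the first base of each site, so after positions 110, 150.
Linear molecule, 2 cuts → 3 fragments:
  1–110 → 110 bp
  111–150 → 40 bp
  151–166 → 16 bp
Sorted largest to smallest: 110, 40, 16 bp.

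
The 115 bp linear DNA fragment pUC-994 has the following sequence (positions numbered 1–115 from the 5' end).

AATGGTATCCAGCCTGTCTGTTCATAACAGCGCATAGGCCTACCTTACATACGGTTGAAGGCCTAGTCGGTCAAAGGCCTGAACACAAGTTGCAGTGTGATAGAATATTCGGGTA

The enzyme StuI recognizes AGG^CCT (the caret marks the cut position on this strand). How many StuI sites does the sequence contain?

3

AGGCCT occurs starting at positions 36, 59, 75.
StuI cuts at 3 sites.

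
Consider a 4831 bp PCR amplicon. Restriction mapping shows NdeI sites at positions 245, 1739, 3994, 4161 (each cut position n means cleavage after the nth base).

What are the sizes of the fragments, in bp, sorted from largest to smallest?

Linear molecule, 4 cuts → 5 fragments:
  245 − 0 = 245 bp
  1739 − 245 = 1494 bp
  3994 − 1739 = 2255 bp
  4161 − 3994 = 167 bp
  4831 − 4161 = 670 bp
Sorted largest to smallest: 2255, 1494, 670, 245, 167 bp.

2255, 1494, 670, 245, 167 bp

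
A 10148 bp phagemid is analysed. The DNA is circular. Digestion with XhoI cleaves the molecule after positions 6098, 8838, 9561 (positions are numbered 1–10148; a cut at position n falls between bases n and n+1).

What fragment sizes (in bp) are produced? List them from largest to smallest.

Circular molecule, 3 cuts → 3 fragments:
  8838 − 6098 = 2740 bp
  9561 − 8838 = 723 bp
  wrap: 10148 − 9561 + 6098 = 6685 bp
Sorted largest to smallest: 6685, 2740, 723 bp.

6685, 2740, 723 bp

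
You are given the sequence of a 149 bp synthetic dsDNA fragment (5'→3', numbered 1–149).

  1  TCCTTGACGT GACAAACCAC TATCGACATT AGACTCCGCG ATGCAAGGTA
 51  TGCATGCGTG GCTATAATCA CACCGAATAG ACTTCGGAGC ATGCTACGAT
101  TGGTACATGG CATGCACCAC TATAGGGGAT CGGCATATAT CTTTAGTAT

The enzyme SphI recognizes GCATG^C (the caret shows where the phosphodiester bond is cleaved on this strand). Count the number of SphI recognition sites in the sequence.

GCATGC occurs starting at positions 52, 89, 110.
SphI cuts at 3 sites.

3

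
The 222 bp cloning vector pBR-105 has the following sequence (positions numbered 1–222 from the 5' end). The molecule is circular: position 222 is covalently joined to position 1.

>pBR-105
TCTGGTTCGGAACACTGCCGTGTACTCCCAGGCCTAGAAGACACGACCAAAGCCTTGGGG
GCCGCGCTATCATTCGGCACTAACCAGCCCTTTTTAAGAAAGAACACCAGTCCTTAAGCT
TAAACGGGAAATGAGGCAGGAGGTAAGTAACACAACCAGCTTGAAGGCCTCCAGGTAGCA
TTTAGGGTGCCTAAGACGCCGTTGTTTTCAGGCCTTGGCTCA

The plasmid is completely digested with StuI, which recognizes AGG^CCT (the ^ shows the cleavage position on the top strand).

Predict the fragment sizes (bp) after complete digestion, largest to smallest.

135, 45, 42 bp

StuI sites (AGGCCT) start at positions 30, 165, 210.
StuI cuts after base 3 of each site, so after positions 32, 167, 212.
Circular molecule, 3 cuts → 3 fragments:
  33–167 → 135 bp
  168–212 → 45 bp
  213–222 then 1–32 → 10 + 32 = 42 bp
Sorted largest to smallest: 135, 45, 42 bp.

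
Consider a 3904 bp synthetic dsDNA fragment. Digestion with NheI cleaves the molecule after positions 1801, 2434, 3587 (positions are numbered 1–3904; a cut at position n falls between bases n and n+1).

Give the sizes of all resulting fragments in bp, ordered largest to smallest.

Linear molecule, 3 cuts → 4 fragments:
  1801 − 0 = 1801 bp
  2434 − 1801 = 633 bp
  3587 − 2434 = 1153 bp
  3904 − 3587 = 317 bp
Sorted largest to smallest: 1801, 1153, 633, 317 bp.

1801, 1153, 633, 317 bp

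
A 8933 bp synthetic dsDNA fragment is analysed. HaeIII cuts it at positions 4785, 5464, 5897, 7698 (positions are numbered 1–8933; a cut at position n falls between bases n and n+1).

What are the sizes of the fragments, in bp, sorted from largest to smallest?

Linear molecule, 4 cuts → 5 fragments:
  4785 − 0 = 4785 bp
  5464 − 4785 = 679 bp
  5897 − 5464 = 433 bp
  7698 − 5897 = 1801 bp
  8933 − 7698 = 1235 bp
Sorted largest to smallest: 4785, 1801, 1235, 679, 433 bp.

4785, 1801, 1235, 679, 433 bp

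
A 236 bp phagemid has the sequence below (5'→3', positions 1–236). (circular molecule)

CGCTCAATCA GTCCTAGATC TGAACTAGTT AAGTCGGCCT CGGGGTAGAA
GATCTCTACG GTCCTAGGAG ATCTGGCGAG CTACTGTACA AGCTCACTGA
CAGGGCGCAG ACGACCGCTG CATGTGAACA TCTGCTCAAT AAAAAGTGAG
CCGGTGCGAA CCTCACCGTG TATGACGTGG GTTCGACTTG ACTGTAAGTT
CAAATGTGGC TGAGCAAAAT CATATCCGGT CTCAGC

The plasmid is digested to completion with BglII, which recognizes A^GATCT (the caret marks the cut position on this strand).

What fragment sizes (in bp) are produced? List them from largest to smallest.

BglII sites (AGATCT) start at positions 16, 50, 69.
BglII cuts after the first base of each site, so after positions 16, 50, 69.
Circular molecule, 3 cuts → 3 fragments:
  17–50 → 34 bp
  51–69 → 19 bp
  70–236 then 1–16 → 167 + 16 = 183 bp
Sorted largest to smallest: 183, 34, 19 bp.

183, 34, 19 bp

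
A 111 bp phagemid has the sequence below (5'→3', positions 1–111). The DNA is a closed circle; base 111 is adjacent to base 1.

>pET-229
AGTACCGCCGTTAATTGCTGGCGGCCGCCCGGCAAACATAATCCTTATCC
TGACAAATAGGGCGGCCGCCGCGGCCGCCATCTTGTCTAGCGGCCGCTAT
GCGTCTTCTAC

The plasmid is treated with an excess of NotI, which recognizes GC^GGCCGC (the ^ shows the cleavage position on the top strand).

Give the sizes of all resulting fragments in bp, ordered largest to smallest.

42, 41, 19, 9 bp

NotI sites (GCGGCCGC) start at positions 21, 62, 71, 90.
NotI cuts after base 2 of each site, so after positions 22, 63, 72, 91.
Circular molecule, 4 cuts → 4 fragments:
  23–63 → 41 bp
  64–72 → 9 bp
  73–91 → 19 bp
  92–111 then 1–22 → 20 + 22 = 42 bp
Sorted largest to smallest: 42, 41, 19, 9 bp.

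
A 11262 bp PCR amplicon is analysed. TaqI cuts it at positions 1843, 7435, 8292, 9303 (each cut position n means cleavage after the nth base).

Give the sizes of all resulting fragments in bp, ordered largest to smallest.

Linear molecule, 4 cuts → 5 fragments:
  1843 − 0 = 1843 bp
  7435 − 1843 = 5592 bp
  8292 − 7435 = 857 bp
  9303 − 8292 = 1011 bp
  11262 − 9303 = 1959 bp
Sorted largest to smallest: 5592, 1959, 1843, 1011, 857 bp.

5592, 1959, 1843, 1011, 857 bp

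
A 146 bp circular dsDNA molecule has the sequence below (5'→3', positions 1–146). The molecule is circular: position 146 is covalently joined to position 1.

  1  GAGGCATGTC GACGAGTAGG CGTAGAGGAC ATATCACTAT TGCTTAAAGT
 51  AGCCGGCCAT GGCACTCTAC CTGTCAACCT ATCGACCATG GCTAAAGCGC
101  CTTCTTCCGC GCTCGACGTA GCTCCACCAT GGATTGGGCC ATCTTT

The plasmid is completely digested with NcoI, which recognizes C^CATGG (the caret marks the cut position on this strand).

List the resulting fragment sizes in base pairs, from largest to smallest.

76, 41, 29 bp

NcoI sites (CCATGG) start at positions 57, 86, 127.
NcoI cuts after the first base of each site, so after positions 57, 86, 127.
Circular molecule, 3 cuts → 3 fragments:
  58–86 → 29 bp
  87–127 → 41 bp
  128–146 then 1–57 → 19 + 57 = 76 bp
Sorted largest to smallest: 76, 41, 29 bp.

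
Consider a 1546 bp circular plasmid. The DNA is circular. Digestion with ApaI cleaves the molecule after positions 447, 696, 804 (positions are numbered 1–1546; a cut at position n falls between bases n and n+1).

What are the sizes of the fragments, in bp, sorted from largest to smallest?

Circular molecule, 3 cuts → 3 fragments:
  696 − 447 = 249 bp
  804 − 696 = 108 bp
  wrap: 1546 − 804 + 447 = 1189 bp
Sorted largest to smallest: 1189, 249, 108 bp.

1189, 249, 108 bp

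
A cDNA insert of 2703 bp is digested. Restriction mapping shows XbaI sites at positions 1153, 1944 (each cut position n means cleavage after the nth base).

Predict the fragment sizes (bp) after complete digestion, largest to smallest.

Linear molecule, 2 cuts → 3 fragments:
  1153 − 0 = 1153 bp
  1944 − 1153 = 791 bp
  2703 − 1944 = 759 bp
Sorted largest to smallest: 1153, 791, 759 bp.

1153, 791, 759 bp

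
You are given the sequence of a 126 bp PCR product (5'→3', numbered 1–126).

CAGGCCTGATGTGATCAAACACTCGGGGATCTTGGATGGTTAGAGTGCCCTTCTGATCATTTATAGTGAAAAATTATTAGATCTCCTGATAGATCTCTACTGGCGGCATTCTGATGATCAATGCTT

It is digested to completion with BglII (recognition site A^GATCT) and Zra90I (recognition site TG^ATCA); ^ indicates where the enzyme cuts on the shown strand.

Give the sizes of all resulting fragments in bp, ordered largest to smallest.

42, 25, 24, 13, 12, 10 bp

BglII sites (AGATCT) start at positions 79, 91.
BglII cuts after the first base of each site, so after positions 79, 91.
Zra90I sites (TGATCA) start at positions 12, 54, 115.
Zra90I cuts after base 2 of each site, so after positions 13, 55, 116.
Combined cut positions: 13, 55, 79, 91, 116.
Linear molecule, 5 cuts → 6 fragments:
  1–13 → 13 bp
  14–55 → 42 bp
  56–79 → 24 bp
  80–91 → 12 bp
  92–116 → 25 bp
  117–126 → 10 bp
Sorted largest to smallest: 42, 25, 24, 13, 12, 10 bp.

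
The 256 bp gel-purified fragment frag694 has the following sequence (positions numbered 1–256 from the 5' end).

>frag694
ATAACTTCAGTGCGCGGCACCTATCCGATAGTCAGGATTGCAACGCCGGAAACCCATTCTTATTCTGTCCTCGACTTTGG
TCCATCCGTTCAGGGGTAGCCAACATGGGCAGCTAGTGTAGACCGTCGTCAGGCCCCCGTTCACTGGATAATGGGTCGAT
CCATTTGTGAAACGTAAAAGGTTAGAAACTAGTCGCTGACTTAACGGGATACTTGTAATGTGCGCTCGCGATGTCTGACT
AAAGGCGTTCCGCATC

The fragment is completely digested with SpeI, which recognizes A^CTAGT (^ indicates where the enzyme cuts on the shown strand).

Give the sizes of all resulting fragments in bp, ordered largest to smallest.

188, 68 bp

The SpeI site (ACTAGT) starts at position 188.
SpeI cuts after the first base of each site, so after position 188.
Linear molecule, 1 cut → 2 fragments:
  1–188 → 188 bp
  189–256 → 68 bp
Sorted largest to smallest: 188, 68 bp.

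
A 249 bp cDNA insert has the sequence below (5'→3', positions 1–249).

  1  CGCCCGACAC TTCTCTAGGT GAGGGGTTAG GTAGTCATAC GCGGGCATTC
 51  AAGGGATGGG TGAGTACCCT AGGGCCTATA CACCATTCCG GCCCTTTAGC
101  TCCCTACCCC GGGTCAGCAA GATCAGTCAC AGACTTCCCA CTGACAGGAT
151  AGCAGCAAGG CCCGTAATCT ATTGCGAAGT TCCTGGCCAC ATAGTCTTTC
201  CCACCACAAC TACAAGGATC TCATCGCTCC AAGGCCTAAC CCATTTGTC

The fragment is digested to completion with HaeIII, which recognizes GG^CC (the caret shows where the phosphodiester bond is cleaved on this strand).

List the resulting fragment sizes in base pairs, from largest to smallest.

HaeIII sites (GGCC) start at positions 73, 90, 159, 185, 233.
HaeIII cuts after base 2 of each site, so after positions 74, 91, 160, 186, 234.
Linear molecule, 5 cuts → 6 fragments:
  1–74 → 74 bp
  75–91 → 17 bp
  92–160 → 69 bp
  161–186 → 26 bp
  187–234 → 48 bp
  235–249 → 15 bp
Sorted largest to smallest: 74, 69, 48, 26, 17, 15 bp.

74, 69, 48, 26, 17, 15 bp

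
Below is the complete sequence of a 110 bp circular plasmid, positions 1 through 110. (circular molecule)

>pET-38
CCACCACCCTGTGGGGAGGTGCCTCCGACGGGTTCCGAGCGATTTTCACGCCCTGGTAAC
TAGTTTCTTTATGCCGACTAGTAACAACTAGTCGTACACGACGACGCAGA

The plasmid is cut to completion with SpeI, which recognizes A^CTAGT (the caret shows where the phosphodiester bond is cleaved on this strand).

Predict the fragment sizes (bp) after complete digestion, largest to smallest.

82, 18, 10 bp

SpeI sites (ACTAGT) start at positions 59, 77, 87.
SpeI cuts after the first base of each site, so after positions 59, 77, 87.
Circular molecule, 3 cuts → 3 fragments:
  60–77 → 18 bp
  78–87 → 10 bp
  88–110 then 1–59 → 23 + 59 = 82 bp
Sorted largest to smallest: 82, 18, 10 bp.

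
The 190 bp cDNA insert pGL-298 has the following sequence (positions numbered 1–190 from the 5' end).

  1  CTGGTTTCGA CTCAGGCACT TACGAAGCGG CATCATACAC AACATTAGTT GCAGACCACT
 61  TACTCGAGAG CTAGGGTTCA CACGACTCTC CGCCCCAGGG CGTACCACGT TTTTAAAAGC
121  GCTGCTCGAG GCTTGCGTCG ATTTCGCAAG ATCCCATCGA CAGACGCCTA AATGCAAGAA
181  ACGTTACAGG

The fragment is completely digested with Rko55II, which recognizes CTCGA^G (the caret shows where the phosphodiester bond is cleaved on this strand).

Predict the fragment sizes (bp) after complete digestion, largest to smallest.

Rko55II sites (CTCGAG) start at positions 63, 125.
Rko55II cuts after base 5 of each site (before the last base), so after positions 67, 129.
Linear molecule, 2 cuts → 3 fragments:
  1–67 → 67 bp
  68–129 → 62 bp
  130–190 → 61 bp
Sorted largest to smallest: 67, 62, 61 bp.

67, 62, 61 bp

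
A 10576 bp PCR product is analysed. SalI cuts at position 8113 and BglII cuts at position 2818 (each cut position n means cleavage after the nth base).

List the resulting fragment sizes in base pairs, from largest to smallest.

Combined cut positions (sorted): 2818, 8113.
Linear molecule, 2 cuts → 3 fragments:
  2818 − 0 = 2818 bp
  8113 − 2818 = 5295 bp
  10576 − 8113 = 2463 bp
Sorted largest to smallest: 5295, 2818, 2463 bp.

5295, 2818, 2463 bp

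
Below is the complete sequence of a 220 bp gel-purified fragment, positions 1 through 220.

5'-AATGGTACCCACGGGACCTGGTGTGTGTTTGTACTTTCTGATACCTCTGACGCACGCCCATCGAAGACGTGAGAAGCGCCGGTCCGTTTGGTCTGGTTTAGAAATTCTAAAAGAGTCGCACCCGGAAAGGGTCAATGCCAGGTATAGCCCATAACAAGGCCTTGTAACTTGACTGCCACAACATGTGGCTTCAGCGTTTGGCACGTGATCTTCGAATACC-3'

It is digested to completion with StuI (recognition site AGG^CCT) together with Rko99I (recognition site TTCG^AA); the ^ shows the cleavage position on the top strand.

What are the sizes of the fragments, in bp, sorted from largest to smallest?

The StuI site (AGGCCT) starts at position 157.
StuI cuts after base 3 of each site, so after position 159.
The Rko99I site (TTCGAA) starts at position 211.
Rko99I cuts after base 4 of each site, so after position 214.
Combined cut positions: 159, 214.
Linear molecule, 2 cuts → 3 fragments:
  1–159 → 159 bp
  160–214 → 55 bp
  215–220 → 6 bp
Sorted largest to smallest: 159, 55, 6 bp.

159, 55, 6 bp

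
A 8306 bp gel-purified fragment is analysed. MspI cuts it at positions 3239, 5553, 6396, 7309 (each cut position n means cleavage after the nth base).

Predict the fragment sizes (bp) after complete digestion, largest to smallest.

Linear molecule, 4 cuts → 5 fragments:
  3239 − 0 = 3239 bp
  5553 − 3239 = 2314 bp
  6396 − 5553 = 843 bp
  7309 − 6396 = 913 bp
  8306 − 7309 = 997 bp
Sorted largest to smallest: 3239, 2314, 997, 913, 843 bp.

3239, 2314, 997, 913, 843 bp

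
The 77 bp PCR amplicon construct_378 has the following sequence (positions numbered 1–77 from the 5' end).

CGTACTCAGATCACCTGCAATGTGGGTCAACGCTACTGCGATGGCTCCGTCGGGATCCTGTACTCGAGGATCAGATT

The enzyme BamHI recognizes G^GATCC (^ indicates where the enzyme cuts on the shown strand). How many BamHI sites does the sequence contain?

GGATCC occurs starting at position 53.
BamHI cuts at 1 site.

1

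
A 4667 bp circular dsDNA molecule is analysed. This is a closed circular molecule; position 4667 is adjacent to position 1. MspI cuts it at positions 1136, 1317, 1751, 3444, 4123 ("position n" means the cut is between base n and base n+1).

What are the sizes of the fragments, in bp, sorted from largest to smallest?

Circular molecule, 5 cuts → 5 fragments:
  1317 − 1136 = 181 bp
  1751 − 1317 = 434 bp
  3444 − 1751 = 1693 bp
  4123 − 3444 = 679 bp
  wrap: 4667 − 4123 + 1136 = 1680 bp
Sorted largest to smallest: 1693, 1680, 679, 434, 181 bp.

1693, 1680, 679, 434, 181 bp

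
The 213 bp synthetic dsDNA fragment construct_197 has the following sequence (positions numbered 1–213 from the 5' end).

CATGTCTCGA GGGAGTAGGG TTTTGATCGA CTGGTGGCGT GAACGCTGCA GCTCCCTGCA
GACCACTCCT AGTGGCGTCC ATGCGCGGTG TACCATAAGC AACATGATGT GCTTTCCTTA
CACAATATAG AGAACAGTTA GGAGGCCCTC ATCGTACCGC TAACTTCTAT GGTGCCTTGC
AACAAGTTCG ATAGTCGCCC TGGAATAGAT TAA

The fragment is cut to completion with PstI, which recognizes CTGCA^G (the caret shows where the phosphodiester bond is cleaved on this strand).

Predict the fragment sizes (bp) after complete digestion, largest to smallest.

153, 50, 10 bp

PstI sites (CTGCAG) start at positions 46, 56.
PstI cuts after base 5 of each site (before the last base), so after positions 50, 60.
Linear molecule, 2 cuts → 3 fragments:
  1–50 → 50 bp
  51–60 → 10 bp
  61–213 → 153 bp
Sorted largest to smallest: 153, 50, 10 bp.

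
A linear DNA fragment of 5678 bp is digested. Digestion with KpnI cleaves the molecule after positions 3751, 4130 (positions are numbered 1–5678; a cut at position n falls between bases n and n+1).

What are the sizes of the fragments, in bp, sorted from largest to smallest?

3751, 1548, 379 bp

Linear molecule, 2 cuts → 3 fragments:
  3751 − 0 = 3751 bp
  4130 − 3751 = 379 bp
  5678 − 4130 = 1548 bp
Sorted largest to smallest: 3751, 1548, 379 bp.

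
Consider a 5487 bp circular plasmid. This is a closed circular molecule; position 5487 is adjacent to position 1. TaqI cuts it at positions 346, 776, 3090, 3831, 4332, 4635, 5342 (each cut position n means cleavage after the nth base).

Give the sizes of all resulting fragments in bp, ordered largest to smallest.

2314, 741, 707, 501, 491, 430, 303 bp

Circular molecule, 7 cuts → 7 fragments:
  776 − 346 = 430 bp
  3090 − 776 = 2314 bp
  3831 − 3090 = 741 bp
  4332 − 3831 = 501 bp
  4635 − 4332 = 303 bp
  5342 − 4635 = 707 bp
  wrap: 5487 − 5342 + 346 = 491 bp
Sorted largest to smallest: 2314, 741, 707, 501, 491, 430, 303 bp.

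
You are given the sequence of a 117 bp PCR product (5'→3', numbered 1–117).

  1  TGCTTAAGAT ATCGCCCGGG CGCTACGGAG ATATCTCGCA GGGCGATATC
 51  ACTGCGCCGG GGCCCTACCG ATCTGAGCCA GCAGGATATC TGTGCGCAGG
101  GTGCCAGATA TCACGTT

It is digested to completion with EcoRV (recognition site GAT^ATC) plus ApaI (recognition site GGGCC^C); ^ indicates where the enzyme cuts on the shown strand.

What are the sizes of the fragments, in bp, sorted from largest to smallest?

EcoRV sites (GATATC) start at positions 8, 30, 45, 85, 107.
EcoRV cuts after base 3 of each site, so after positions 10, 32, 47, 87, 109.
The ApaI site (GGGCCC) starts at position 60.
ApaI cuts after base 5 of each site (before the last base), so after position 64.
Combined cut positions: 10, 32, 47, 64, 87, 109.
Linear molecule, 6 cuts → 7 fragments:
  1–10 → 10 bp
  11–32 → 22 bp
  33–47 → 15 bp
  48–64 → 17 bp
  65–87 → 23 bp
  88–109 → 22 bp
  110–117 → 8 bp
Sorted largest to smallest: 23, 22, 22, 17, 15, 10, 8 bp.

23, 22, 22, 17, 15, 10, 8 bp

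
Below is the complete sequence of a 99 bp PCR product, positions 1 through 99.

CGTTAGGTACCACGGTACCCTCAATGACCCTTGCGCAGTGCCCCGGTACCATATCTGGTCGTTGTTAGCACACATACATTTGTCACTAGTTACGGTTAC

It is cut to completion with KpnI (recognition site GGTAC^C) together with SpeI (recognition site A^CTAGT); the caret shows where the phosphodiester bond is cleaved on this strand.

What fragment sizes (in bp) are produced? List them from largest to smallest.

KpnI sites (GGTACC) start at positions 6, 14, 45.
KpnI cuts after base 5 of each site (before the last base), so after positions 10, 18, 49.
The SpeI site (ACTAGT) starts at position 85.
SpeI cuts after the first base of each site, so after position 85.
Combined cut positions: 10, 18, 49, 85.
Linear molecule, 4 cuts → 5 fragments:
  1–10 → 10 bp
  11–18 → 8 bp
  19–49 → 31 bp
  50–85 → 36 bp
  86–99 → 14 bp
Sorted largest to smallest: 36, 31, 14, 10, 8 bp.

36, 31, 14, 10, 8 bp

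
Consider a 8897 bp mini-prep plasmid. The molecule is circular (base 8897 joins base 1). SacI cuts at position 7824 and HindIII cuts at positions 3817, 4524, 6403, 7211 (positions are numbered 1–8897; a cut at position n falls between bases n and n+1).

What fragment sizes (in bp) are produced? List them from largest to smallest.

Combined cut positions (sorted): 3817, 4524, 6403, 7211, 7824.
Circular molecule, 5 cuts → 5 fragments:
  4524 − 3817 = 707 bp
  6403 − 4524 = 1879 bp
  7211 − 6403 = 808 bp
  7824 − 7211 = 613 bp
  wrap: 8897 − 7824 + 3817 = 4890 bp
Sorted largest to smallest: 4890, 1879, 808, 707, 613 bp.

4890, 1879, 808, 707, 613 bp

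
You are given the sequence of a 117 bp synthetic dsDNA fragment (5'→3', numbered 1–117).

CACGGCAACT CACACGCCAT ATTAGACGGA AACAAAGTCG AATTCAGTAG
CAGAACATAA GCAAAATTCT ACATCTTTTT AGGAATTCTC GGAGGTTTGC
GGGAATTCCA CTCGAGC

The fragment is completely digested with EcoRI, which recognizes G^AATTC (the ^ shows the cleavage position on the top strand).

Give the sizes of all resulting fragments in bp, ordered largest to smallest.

EcoRI sites (GAATTC) start at positions 40, 83, 103.
EcoRI cuts after the first base of each site, so after positions 40, 83, 103.
Linear molecule, 3 cuts → 4 fragments:
  1–40 → 40 bp
  41–83 → 43 bp
  84–103 → 20 bp
  104–117 → 14 bp
Sorted largest to smallest: 43, 40, 20, 14 bp.

43, 40, 20, 14 bp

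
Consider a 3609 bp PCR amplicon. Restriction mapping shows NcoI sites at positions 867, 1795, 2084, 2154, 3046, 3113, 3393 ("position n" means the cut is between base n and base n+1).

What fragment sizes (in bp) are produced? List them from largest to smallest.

928, 892, 867, 289, 280, 216, 70, 67 bp

Linear molecule, 7 cuts → 8 fragments:
  867 − 0 = 867 bp
  1795 − 867 = 928 bp
  2084 − 1795 = 289 bp
  2154 − 2084 = 70 bp
  3046 − 2154 = 892 bp
  3113 − 3046 = 67 bp
  3393 − 3113 = 280 bp
  3609 − 3393 = 216 bp
Sorted largest to smallest: 928, 892, 867, 289, 280, 216, 70, 67 bp.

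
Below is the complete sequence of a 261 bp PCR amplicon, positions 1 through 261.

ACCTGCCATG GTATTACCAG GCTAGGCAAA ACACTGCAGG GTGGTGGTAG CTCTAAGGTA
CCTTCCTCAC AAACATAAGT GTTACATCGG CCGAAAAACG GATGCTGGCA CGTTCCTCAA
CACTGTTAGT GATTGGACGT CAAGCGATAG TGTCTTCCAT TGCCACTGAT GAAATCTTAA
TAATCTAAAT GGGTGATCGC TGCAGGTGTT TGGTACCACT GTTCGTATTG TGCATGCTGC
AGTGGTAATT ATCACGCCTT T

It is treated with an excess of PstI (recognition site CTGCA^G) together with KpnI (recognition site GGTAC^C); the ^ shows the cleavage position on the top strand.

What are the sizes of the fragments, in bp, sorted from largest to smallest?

143, 38, 25, 23, 20, 12 bp

PstI sites (CTGCAG) start at positions 34, 200, 237.
PstI cuts after base 5 of each site (before the last base), so after positions 38, 204, 241.
KpnI sites (GGTACC) start at positions 57, 212.
KpnI cuts after base 5 of each site (before the last base), so after positions 61, 216.
Combined cut positions: 38, 61, 204, 216, 241.
Linear molecule, 5 cuts → 6 fragments:
  1–38 → 38 bp
  39–61 → 23 bp
  62–204 → 143 bp
  205–216 → 12 bp
  217–241 → 25 bp
  242–261 → 20 bp
Sorted largest to smallest: 143, 38, 25, 23, 20, 12 bp.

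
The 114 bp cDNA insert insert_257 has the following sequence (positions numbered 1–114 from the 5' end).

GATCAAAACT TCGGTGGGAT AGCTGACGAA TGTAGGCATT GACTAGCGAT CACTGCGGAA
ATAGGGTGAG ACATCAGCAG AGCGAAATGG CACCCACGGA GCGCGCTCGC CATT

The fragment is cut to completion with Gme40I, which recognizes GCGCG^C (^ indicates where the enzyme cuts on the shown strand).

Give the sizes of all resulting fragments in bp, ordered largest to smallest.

The Gme40I site (GCGCGC) starts at position 101.
Gme40I cuts after base 5 of each site (before the last base), so after position 105.
Linear molecule, 1 cut → 2 fragments:
  1–105 → 105 bp
  106–114 → 9 bp
Sorted largest to smallest: 105, 9 bp.

105, 9 bp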